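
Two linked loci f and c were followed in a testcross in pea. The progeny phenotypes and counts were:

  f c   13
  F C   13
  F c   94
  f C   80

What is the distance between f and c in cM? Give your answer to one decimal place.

The two most frequent classes, F c (94) and f C (80), are the parental types, so the F1 was F c / f C.
The recombinant classes are F C and f c: 13 + 13 = 26.
Recombination frequency = 26/200 = 0.1300 ≈ 13.0%, i.e. 13.0 cM.

13.0 cM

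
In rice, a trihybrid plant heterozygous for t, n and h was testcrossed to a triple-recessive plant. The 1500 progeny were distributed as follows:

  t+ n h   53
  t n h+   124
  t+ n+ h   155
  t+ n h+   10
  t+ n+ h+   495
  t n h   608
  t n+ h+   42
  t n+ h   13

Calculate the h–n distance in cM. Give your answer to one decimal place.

20.1 cM

The two most frequent reciprocal classes, t n h and t+ n+ h+, are the parental types, so the F1 was t n h / t+ n+ h+.
The two rarest classes, t n+ h and t+ n h+, are the double crossovers. Comparing them with the parentals, only the n allele has switched, so n is the middle locus and the order is h – n – t.
Crossovers in the h–n interval produce the single-crossover classes t n h+ and t+ n+ h (124 + 155 = 279) plus the double crossovers (23).
RF(h–n) = (279 + 23) / 1500 = 302/1500 = 0.2013 → 20.1 cM.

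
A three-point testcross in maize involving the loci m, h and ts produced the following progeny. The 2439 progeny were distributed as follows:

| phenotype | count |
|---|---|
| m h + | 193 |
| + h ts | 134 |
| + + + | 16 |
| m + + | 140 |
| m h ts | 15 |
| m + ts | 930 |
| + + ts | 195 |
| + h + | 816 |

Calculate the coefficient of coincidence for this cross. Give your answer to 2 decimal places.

The two most frequent reciprocal classes, + h + and m + ts, are the parental types, so the F1 was + h + / m + ts.
The two rarest classes, + + + and m h ts, are the double crossovers. Comparing them with the parentals, only the h allele has switched, so h is the middle locus and the order is m – h – ts.
m–h: (388 + 31)/2439 = 0.1718; h–ts: (274 + 31)/2439 = 0.1251.
Expected DCO frequency = 0.1718 × 0.1251 ≈ 0.02149; observed = 31/2439 ≈ 0.01271.
Coefficient of coincidence = 0.01271/0.02149 ≈ 0.59.

0.59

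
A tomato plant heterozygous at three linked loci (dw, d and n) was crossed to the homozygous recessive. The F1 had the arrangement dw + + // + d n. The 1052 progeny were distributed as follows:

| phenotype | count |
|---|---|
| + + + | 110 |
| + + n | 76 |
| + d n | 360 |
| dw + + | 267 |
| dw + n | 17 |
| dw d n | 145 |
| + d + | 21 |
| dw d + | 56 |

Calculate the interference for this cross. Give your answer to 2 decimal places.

0.20

The two rarest classes, dw + n and + d +, are the double crossovers. Comparing them with the parentals, only the n allele has switched, so n is the middle locus and the order is dw – n – d.
dw–n: (255 + 38)/1052 = 0.2785; n–d: (132 + 38)/1052 = 0.1616.
Expected DCO frequency = 0.2785 × 0.1616 ≈ 0.04501; observed = 38/1052 ≈ 0.03612.
Coefficient of coincidence = 0.03612/0.04501 ≈ 0.80; interference = 1 − 0.80 = 0.20.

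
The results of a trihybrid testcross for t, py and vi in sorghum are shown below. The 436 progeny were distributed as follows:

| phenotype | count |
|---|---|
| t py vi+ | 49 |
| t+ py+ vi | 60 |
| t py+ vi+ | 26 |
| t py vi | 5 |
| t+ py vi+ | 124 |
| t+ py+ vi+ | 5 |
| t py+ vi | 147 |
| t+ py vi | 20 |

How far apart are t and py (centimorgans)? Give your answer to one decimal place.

The two most frequent reciprocal classes, t py+ vi and t+ py vi+, are the parental types, so the F1 was t py+ vi / t+ py vi+.
The two rarest classes, t py vi and t+ py+ vi+, are the double crossovers. Comparing them with the parentals, only the py allele has switched, so py is the middle locus and the order is t – py – vi.
Crossovers in the t–py interval produce the single-crossover classes t+ py+ vi and t py vi+ (60 + 49 = 109) plus the double crossovers (10).
RF(t–py) = (109 + 10) / 436 = 119/436 = 0.2729 → 27.3 centimorgans.

27.3 centimorgans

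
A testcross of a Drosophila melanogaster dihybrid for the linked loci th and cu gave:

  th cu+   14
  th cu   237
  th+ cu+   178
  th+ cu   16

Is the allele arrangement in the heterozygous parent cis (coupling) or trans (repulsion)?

cis

The two most frequent classes are th+ cu+ (178) and th cu (237); these are the parental (non-recombinant) types.
So the F1 carried th+ cu+ on one chromosome and th cu on the other — the recessive alleles are on the same chromosome (cis / coupling).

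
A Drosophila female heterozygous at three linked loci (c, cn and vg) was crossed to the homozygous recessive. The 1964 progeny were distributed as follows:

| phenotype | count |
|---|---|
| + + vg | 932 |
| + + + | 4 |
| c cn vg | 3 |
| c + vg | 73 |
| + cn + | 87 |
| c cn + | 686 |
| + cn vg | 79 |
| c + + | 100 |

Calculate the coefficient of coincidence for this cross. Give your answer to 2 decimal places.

0.44

The two most frequent reciprocal classes, + + vg and c cn +, are the parental types, so the F1 was + + vg / c cn +.
The two rarest classes, + + + and c cn vg, are the double crossovers. Comparing them with the parentals, only the vg allele has switched, so vg is the middle locus and the order is c – vg – cn.
c–vg: (160 + 7)/1964 = 0.0850; vg–cn: (179 + 7)/1964 = 0.0947.
Expected DCO frequency = 0.0850 × 0.0947 ≈ 0.00805; observed = 7/1964 ≈ 0.00356.
Coefficient of coincidence = 0.00356/0.00805 ≈ 0.44.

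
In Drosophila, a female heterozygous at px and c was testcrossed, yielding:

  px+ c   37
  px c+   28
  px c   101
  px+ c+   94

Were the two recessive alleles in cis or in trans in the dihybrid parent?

The two most frequent classes are px+ c+ (94) and px c (101); these are the parental (non-recombinant) types.
So the F1 carried px+ c+ on one chromosome and px c on the other — the recessive alleles are on the same chromosome (cis / coupling).

cis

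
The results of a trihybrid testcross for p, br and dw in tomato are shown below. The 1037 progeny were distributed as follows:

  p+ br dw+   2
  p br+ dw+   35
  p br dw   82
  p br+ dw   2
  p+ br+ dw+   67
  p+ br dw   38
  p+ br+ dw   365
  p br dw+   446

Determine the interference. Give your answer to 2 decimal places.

The two most frequent reciprocal classes, p br dw+ and p+ br+ dw, are the parental types, so the F1 was p br dw+ / p+ br+ dw.
The two rarest classes, p+ br dw+ and p br+ dw, are the double crossovers. Comparing them with the parentals, only the p allele has switched, so p is the middle locus and the order is br – p – dw.
br–p: (73 + 4)/1037 = 0.0743; p–dw: (149 + 4)/1037 = 0.1475.
Expected DCO frequency = 0.0743 × 0.1475 ≈ 0.01096; observed = 4/1037 ≈ 0.00386.
Coefficient of coincidence = 0.00386/0.01096 ≈ 0.35; interference = 1 − 0.35 = 0.65.

0.65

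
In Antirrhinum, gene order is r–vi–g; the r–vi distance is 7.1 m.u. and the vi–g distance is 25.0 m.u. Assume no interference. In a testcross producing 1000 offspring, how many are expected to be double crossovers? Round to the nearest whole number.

18

Map distances give recombination frequencies of 0.071 and 0.250 for the two intervals.
With no interference, expected double-crossover frequency = 0.071 × 0.250 = 0.01775.
Expected number = 0.01775 × 1000 = 17.75 ≈ 18.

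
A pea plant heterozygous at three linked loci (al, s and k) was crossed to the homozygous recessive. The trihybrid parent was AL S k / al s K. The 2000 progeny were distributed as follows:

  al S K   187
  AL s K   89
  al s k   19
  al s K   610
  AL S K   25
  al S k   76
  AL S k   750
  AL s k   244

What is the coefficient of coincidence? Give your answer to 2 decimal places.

The two rarest classes, AL S K and al s k, are the double crossovers. Comparing them with the parentals, only the k allele has switched, so k is the middle locus and the order is al – k – s.
al–k: (165 + 44)/2000 = 0.1045; k–s: (431 + 44)/2000 = 0.2375.
Expected DCO frequency = 0.1045 × 0.2375 ≈ 0.02482; observed = 44/2000 ≈ 0.02200.
Coefficient of coincidence = 0.02200/0.02482 ≈ 0.89.

0.89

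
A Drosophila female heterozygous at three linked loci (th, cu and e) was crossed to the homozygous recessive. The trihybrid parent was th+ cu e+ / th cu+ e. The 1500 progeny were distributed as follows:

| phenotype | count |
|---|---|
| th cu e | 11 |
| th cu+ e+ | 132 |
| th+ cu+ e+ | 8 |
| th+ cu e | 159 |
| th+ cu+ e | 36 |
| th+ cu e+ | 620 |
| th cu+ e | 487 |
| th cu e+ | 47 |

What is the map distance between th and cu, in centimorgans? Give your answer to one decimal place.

6.8 centimorgans

The two rarest classes, th+ cu+ e+ and th cu e, are the double crossovers. Comparing them with the parentals, only the cu allele has switched, so cu is the middle locus and the order is th – cu – e.
Crossovers in the th–cu interval produce the single-crossover classes th cu e+ and th+ cu+ e (47 + 36 = 83) plus the double crossovers (19).
RF(th–cu) = (83 + 19) / 1500 = 102/1500 = 0.0680 → 6.8 centimorgans.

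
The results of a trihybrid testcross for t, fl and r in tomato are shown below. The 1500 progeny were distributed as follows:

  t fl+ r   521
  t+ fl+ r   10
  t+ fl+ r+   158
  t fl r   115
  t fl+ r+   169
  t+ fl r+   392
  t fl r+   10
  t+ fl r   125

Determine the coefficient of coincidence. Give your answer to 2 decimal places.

0.33

The two most frequent reciprocal classes, t+ fl r+ and t fl+ r, are the parental types, so the F1 was t+ fl r+ / t fl+ r.
The two rarest classes, t fl r+ and t+ fl+ r, are the double crossovers. Comparing them with the parentals, only the t allele has switched, so t is the middle locus and the order is r – t – fl.
r–t: (294 + 20)/1500 = 0.2093; t–fl: (273 + 20)/1500 = 0.1953.
Expected DCO frequency = 0.2093 × 0.1953 ≈ 0.04088; observed = 20/1500 ≈ 0.01333.
Coefficient of coincidence = 0.01333/0.04088 ≈ 0.33.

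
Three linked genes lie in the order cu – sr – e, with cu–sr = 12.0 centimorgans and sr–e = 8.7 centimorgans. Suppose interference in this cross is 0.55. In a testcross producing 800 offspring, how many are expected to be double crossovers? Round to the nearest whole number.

Map distances give recombination frequencies of 0.120 and 0.087 for the two intervals.
With interference 0.55 (so coincidence = 0.45), expected double-crossover frequency = 0.120 × 0.087 × 0.45 = 0.00470.
Expected number = 0.00470 × 800 = 3.76 ≈ 4.

4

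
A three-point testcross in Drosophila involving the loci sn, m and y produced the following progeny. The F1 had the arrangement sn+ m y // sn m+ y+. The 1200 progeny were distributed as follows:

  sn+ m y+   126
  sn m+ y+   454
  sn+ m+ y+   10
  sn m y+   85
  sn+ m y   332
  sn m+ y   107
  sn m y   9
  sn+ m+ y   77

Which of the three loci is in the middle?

sn

The two rarest classes, sn m y and sn+ m+ y+, are the double crossovers. Comparing them with the parentals, only the sn allele has switched, so sn is the middle locus and the order is m – sn – y.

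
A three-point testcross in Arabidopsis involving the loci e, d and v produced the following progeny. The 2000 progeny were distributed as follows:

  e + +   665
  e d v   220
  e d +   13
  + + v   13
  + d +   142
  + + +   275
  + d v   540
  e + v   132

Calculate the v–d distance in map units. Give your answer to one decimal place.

15.0 map units

The two most frequent reciprocal classes, + d v and e + +, are the parental types, so the F1 was + d v / e + +.
The two rarest classes, + + v and e d +, are the double crossovers. Comparing them with the parentals, only the d allele has switched, so d is the middle locus and the order is e – d – v.
Crossovers in the d–v interval produce the single-crossover classes + d + and e + v (142 + 132 = 274) plus the double crossovers (26).
RF(d–v) = (274 + 26) / 2000 = 300/2000 = 0.1500 → 15.0 map units.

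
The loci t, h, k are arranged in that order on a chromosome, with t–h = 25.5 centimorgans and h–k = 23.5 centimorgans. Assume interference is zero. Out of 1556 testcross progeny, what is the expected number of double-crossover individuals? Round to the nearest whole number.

Map distances give recombination frequencies of 0.255 and 0.235 for the two intervals.
With no interference, expected double-crossover frequency = 0.255 × 0.235 = 0.05992.
Expected number = 0.05992 × 1556 = 93.24 ≈ 93.

93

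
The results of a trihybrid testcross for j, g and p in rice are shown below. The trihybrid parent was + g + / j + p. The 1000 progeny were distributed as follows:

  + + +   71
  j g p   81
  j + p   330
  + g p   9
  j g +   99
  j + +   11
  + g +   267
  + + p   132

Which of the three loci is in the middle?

The two rarest classes, + g p and j + +, are the double crossovers. Comparing them with the parentals, only the p allele has switched, so p is the middle locus and the order is g – p – j.

p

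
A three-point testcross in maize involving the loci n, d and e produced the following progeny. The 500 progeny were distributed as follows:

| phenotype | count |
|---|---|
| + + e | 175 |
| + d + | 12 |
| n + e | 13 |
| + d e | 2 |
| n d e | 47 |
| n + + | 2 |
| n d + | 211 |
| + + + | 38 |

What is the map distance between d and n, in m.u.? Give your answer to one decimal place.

5.8 m.u.

The two most frequent reciprocal classes, + + e and n d +, are the parental types, so the F1 was + + e / n d +.
The two rarest classes, + d e and n + +, are the double crossovers. Comparing them with the parentals, only the d allele has switched, so d is the middle locus and the order is e – d – n.
Crossovers in the d–n interval produce the single-crossover classes n + e and + d + (13 + 12 = 25) plus the double crossovers (4).
RF(d–n) = (25 + 4) / 500 = 29/500 = 0.0580 → 5.8 m.u.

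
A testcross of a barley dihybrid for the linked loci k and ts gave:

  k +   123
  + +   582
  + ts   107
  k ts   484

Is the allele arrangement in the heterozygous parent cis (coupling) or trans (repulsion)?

cis

The two most frequent classes are + + (582) and k ts (484); these are the parental (non-recombinant) types.
So the F1 carried + + on one chromosome and k ts on the other — the recessive alleles are on the same chromosome (cis / coupling).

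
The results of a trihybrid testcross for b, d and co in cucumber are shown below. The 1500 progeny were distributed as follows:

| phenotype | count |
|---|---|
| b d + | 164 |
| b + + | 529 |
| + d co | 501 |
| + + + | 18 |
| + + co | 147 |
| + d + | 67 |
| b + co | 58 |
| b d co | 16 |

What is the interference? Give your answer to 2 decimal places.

0.07

The two most frequent reciprocal classes, + d co and b + +, are the parental types, so the F1 was + d co / b + +.
The two rarest classes, b d co and + + +, are the double crossovers. Comparing them with the parentals, only the b allele has switched, so b is the middle locus and the order is co – b – d.
co–b: (125 + 34)/1500 = 0.1060; b–d: (311 + 34)/1500 = 0.2300.
Expected DCO frequency = 0.1060 × 0.2300 ≈ 0.02438; observed = 34/1500 ≈ 0.02267.
Coefficient of coincidence = 0.02267/0.02438 ≈ 0.93; interference = 1 − 0.93 = 0.07.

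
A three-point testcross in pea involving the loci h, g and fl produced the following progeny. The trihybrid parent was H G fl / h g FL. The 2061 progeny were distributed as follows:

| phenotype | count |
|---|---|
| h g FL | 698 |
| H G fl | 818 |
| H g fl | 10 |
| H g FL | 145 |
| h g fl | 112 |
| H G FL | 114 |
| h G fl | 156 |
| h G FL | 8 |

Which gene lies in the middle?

g

The two rarest classes, H g fl and h G FL, are the double crossovers. Comparing them with the parentals, only the g allele has switched, so g is the middle locus and the order is h – g – fl.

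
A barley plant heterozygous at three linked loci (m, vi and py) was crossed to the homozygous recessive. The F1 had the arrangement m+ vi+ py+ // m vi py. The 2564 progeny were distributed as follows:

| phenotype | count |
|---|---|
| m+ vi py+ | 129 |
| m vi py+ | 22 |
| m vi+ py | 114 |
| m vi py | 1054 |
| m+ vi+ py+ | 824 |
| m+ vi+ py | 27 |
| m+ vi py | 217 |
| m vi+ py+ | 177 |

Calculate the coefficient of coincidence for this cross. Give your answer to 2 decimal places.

The two rarest classes, m+ vi+ py and m vi py+, are the double crossovers. Comparing them with the parentals, only the py allele has switched, so py is the middle locus and the order is vi – py – m.
vi–py: (243 + 49)/2564 = 0.1139; py–m: (394 + 49)/2564 = 0.1728.
Expected DCO frequency = 0.1139 × 0.1728 ≈ 0.01968; observed = 49/2564 ≈ 0.01911.
Coefficient of coincidence = 0.01911/0.01968 ≈ 0.97.

0.97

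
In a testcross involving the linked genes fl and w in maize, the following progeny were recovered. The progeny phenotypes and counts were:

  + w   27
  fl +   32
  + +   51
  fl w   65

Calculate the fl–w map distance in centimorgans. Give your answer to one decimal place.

The two most frequent classes, + + (51) and fl w (65), are the parental types, so the F1 was + + / fl w.
The recombinant classes are + w and fl +: 27 + 32 = 59.
Recombination frequency = 59/175 = 0.3371 ≈ 33.7%, i.e. 33.7 centimorgans.

33.7 centimorgans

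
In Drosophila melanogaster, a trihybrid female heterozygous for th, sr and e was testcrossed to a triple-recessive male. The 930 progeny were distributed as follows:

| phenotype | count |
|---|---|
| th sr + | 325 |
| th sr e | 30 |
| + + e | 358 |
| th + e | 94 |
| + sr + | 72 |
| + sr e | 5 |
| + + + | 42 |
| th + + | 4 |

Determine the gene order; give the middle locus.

The two most frequent reciprocal classes, + + e and th sr +, are the parental types, so the F1 was + + e / th sr +.
The two rarest classes, + sr e and th + +, are the double crossovers. Comparing them with the parentals, only the sr allele has switched, so sr is the middle locus and the order is e – sr – th.

sr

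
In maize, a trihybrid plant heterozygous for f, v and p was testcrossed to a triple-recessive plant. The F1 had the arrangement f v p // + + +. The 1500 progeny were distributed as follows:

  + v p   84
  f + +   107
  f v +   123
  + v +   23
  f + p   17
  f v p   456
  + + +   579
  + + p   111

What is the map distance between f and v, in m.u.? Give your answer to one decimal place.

15.4 m.u.

The two rarest classes, f + p and + v +, are the double crossovers. Comparing them with the parentals, only the v allele has switched, so v is the middle locus and the order is f – v – p.
Crossovers in the f–v interval produce the single-crossover classes + v p and f + + (84 + 107 = 191) plus the double crossovers (40).
RF(f–v) = (191 + 40) / 1500 = 231/1500 = 0.1540 → 15.4 m.u.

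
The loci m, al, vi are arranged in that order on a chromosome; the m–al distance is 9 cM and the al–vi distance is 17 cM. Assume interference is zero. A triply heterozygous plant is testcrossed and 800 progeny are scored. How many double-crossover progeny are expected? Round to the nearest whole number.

Map distances give recombination frequencies of 0.090 and 0.170 for the two intervals.
With no interference, expected double-crossover frequency = 0.090 × 0.170 = 0.01530.
Expected number = 0.01530 × 800 = 12.24 ≈ 12.

12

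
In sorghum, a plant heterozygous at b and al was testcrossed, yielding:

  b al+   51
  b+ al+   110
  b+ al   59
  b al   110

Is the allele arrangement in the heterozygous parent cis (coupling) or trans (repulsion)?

cis

The two most frequent classes are b+ al+ (110) and b al (110); these are the parental (non-recombinant) types.
So the F1 carried b+ al+ on one chromosome and b al on the other — the recessive alleles are on the same chromosome (cis / coupling).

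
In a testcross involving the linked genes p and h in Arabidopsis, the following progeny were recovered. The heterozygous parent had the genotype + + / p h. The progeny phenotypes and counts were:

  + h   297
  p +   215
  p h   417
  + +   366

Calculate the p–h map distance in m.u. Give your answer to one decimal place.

The recombinant classes are + h and p +: 297 + 215 = 512.
Recombination frequency = 512/1295 = 0.3954 ≈ 39.5%, i.e. 39.5 m.u.

39.5 m.u.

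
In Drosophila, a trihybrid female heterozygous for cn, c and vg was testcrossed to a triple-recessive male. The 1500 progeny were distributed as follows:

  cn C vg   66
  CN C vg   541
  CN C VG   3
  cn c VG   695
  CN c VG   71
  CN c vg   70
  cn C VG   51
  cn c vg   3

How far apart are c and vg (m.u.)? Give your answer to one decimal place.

The two most frequent reciprocal classes, cn c VG and CN C vg, are the parental types, so the F1 was cn c VG / CN C vg.
The two rarest classes, cn c vg and CN C VG, are the double crossovers. Comparing them with the parentals, only the vg allele has switched, so vg is the middle locus and the order is c – vg – cn.
Crossovers in the c–vg interval produce the single-crossover classes cn C VG and CN c vg (51 + 70 = 121) plus the double crossovers (6).
RF(c–vg) = (121 + 6) / 1500 = 127/1500 = 0.0847 → 8.5 m.u.

8.5 m.u.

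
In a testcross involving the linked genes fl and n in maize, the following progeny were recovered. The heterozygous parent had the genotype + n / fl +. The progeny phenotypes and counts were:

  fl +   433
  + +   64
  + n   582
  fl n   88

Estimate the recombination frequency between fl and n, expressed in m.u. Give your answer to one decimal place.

13.0 m.u.

The recombinant classes are + + and fl n: 64 + 88 = 152.
Recombination frequency = 152/1167 = 0.1302 ≈ 13.0%, i.e. 13.0 m.u.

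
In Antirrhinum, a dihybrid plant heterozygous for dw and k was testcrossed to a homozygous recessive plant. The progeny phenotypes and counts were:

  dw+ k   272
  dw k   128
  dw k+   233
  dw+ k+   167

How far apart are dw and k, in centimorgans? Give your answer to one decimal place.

36.9 centimorgans

The two most frequent classes, dw+ k (272) and dw k+ (233), are the parental types, so the F1 was dw+ k / dw k+.
The recombinant classes are dw+ k+ and dw k: 167 + 128 = 295.
Recombination frequency = 295/800 = 0.3688 ≈ 36.9%, i.e. 36.9 centimorgans.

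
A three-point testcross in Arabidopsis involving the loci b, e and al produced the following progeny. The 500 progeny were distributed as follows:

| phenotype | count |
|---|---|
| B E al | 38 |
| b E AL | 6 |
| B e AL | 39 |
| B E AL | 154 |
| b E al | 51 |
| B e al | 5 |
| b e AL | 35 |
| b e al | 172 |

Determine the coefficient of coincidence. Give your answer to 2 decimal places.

The two most frequent reciprocal classes, B E AL and b e al, are the parental types, so the F1 was B E AL / b e al.
The two rarest classes, b E AL and B e al, are the double crossovers. Comparing them with the parentals, only the b allele has switched, so b is the middle locus and the order is al – b – e.
al–b: (73 + 11)/500 = 0.1680; b–e: (90 + 11)/500 = 0.2020.
Expected DCO frequency = 0.1680 × 0.2020 ≈ 0.03394; observed = 11/500 ≈ 0.02200.
Coefficient of coincidence = 0.02200/0.03394 ≈ 0.65.

0.65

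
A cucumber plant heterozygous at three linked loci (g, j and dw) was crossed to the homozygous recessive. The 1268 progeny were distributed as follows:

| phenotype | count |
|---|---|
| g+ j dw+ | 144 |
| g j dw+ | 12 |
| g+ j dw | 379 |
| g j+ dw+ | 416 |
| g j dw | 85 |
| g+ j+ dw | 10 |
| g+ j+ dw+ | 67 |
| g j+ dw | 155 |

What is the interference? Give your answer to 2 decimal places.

The two most frequent reciprocal classes, g j+ dw+ and g+ j dw, are the parental types, so the F1 was g j+ dw+ / g+ j dw.
The two rarest classes, g j dw+ and g+ j+ dw, are the double crossovers. Comparing them with the parentals, only the j allele has switched, so j is the middle locus and the order is dw – j – g.
dw–j: (299 + 22)/1268 = 0.2532; j–g: (152 + 22)/1268 = 0.1372.
Expected DCO frequency = 0.2532 × 0.1372 ≈ 0.03474; observed = 22/1268 ≈ 0.01735.
Coefficient of coincidence = 0.01735/0.03474 ≈ 0.50; interference = 1 − 0.50 = 0.50.

0.50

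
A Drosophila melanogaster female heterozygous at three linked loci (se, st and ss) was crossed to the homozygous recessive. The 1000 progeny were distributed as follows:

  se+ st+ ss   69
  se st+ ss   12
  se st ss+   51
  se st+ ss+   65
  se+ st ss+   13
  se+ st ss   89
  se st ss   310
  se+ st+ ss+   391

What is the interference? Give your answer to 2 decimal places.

The two most frequent reciprocal classes, se st ss and se+ st+ ss+, are the parental types, so the F1 was se st ss / se+ st+ ss+.
The two rarest classes, se st+ ss and se+ st ss+, are the double crossovers. Comparing them with the parentals, only the st allele has switched, so st is the middle locus and the order is ss – st – se.
ss–st: (120 + 25)/1000 = 0.1450; st–se: (154 + 25)/1000 = 0.1790.
Expected DCO frequency = 0.1450 × 0.1790 ≈ 0.02595; observed = 25/1000 ≈ 0.02500.
Coefficient of coincidence = 0.02500/0.02595 ≈ 0.96; interference = 1 − 0.96 = 0.04.

0.04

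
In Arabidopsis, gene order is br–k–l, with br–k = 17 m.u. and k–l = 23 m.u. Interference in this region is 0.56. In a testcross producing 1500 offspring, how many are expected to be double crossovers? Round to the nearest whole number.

Map distances give recombination frequencies of 0.170 and 0.230 for the two intervals.
With interference 0.56 (so coincidence = 0.44), expected double-crossover frequency = 0.170 × 0.230 × 0.44 = 0.01720.
Expected number = 0.01720 × 1500 = 25.81 ≈ 26.

26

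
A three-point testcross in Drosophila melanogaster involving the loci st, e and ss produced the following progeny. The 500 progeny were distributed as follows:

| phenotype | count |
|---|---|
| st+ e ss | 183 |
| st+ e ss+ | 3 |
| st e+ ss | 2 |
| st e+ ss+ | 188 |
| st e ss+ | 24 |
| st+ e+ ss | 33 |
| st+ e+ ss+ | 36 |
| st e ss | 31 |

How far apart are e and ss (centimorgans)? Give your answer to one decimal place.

12.4 centimorgans

The two most frequent reciprocal classes, st e+ ss+ and st+ e ss, are the parental types, so the F1 was st e+ ss+ / st+ e ss.
The two rarest classes, st e+ ss and st+ e ss+, are the double crossovers. Comparing them with the parentals, only the ss allele has switched, so ss is the middle locus and the order is e – ss – st.
Crossovers in the e–ss interval produce the single-crossover classes st e ss+ and st+ e+ ss (24 + 33 = 57) plus the double crossovers (5).
RF(e–ss) = (57 + 5) / 500 = 62/500 = 0.1240 → 12.4 centimorgans.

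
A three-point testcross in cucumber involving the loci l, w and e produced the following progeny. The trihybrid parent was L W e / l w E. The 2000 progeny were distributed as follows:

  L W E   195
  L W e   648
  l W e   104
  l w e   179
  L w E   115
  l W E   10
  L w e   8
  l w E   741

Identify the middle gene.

w

The two rarest classes, L w e and l W E, are the double crossovers. Comparing them with the parentals, only the w allele has switched, so w is the middle locus and the order is e – w – l.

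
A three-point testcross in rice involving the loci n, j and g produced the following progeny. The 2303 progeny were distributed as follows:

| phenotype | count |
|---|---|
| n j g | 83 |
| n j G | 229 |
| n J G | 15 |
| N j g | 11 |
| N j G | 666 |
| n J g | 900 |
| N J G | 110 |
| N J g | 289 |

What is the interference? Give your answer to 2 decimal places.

The two most frequent reciprocal classes, N j G and n J g, are the parental types, so the F1 was N j G / n J g.
The two rarest classes, N j g and n J G, are the double crossovers. Comparing them with the parentals, only the g allele has switched, so g is the middle locus and the order is n – g – j.
n–g: (518 + 26)/2303 = 0.2362; g–j: (193 + 26)/2303 = 0.0951.
Expected DCO frequency = 0.2362 × 0.0951 ≈ 0.02246; observed = 26/2303 ≈ 0.01129.
Coefficient of coincidence = 0.01129/0.02246 ≈ 0.50; interference = 1 − 0.50 = 0.50.

0.50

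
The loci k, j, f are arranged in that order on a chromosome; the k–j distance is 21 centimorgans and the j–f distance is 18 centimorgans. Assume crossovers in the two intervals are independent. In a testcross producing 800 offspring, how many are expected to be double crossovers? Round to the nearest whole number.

30

Map distances give recombination frequencies of 0.210 and 0.180 for the two intervals.
With no interference, expected double-crossover frequency = 0.210 × 0.180 = 0.03780.
Expected number = 0.03780 × 800 = 30.24 ≈ 30.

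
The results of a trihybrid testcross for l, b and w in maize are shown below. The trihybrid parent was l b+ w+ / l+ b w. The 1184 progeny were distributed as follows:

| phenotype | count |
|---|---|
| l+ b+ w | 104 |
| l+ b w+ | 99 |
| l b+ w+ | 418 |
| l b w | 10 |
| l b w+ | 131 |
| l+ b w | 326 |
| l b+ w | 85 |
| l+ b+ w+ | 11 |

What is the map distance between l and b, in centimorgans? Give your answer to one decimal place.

The two rarest classes, l+ b+ w+ and l b w, are the double crossovers. Comparing them with the parentals, only the l allele has switched, so l is the middle locus and the order is b – l – w.
Crossovers in the b–l interval produce the single-crossover classes l b w+ and l+ b+ w (131 + 104 = 235) plus the double crossovers (21).
RF(b–l) = (235 + 21) / 1184 = 256/1184 = 0.2162 → 21.6 centimorgans.

21.6 centimorgans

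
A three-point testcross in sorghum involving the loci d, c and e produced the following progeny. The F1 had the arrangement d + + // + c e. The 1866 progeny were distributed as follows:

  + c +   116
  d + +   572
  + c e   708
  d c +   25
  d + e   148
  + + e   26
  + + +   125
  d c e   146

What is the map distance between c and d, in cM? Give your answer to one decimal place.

The two rarest classes, d c + and + + e, are the double crossovers. Comparing them with the parentals, only the c allele has switched, so c is the middle locus and the order is d – c – e.
Crossovers in the d–c interval produce the single-crossover classes + + + and d c e (125 + 146 = 271) plus the double crossovers (51).
RF(d–c) = (271 + 51) / 1866 = 322/1866 = 0.1726 → 17.3 cM.

17.3 cM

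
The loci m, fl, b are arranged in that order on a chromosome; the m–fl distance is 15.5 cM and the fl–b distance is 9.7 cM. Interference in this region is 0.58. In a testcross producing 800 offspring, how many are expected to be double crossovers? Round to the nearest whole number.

Map distances give recombination frequencies of 0.155 and 0.097 for the two intervals.
With interference 0.58 (so coincidence = 0.42), expected double-crossover frequency = 0.155 × 0.097 × 0.42 = 0.00631.
Expected number = 0.00631 × 800 = 5.05 ≈ 5.

5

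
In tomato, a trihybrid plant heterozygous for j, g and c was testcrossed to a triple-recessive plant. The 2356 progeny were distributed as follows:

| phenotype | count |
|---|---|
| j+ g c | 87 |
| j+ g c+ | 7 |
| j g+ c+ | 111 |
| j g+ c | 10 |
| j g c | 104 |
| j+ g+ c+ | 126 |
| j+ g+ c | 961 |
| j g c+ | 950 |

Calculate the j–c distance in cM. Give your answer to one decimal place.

10.5 cM

The two most frequent reciprocal classes, j+ g+ c and j g c+, are the parental types, so the F1 was j+ g+ c / j g c+.
The two rarest classes, j g+ c and j+ g c+, are the double crossovers. Comparing them with the parentals, only the j allele has switched, so j is the middle locus and the order is c – j – g.
Crossovers in the c–j interval produce the single-crossover classes j+ g+ c+ and j g c (126 + 104 = 230) plus the double crossovers (17).
RF(c–j) = (230 + 17) / 2356 = 247/2356 = 0.1048 → 10.5 cM.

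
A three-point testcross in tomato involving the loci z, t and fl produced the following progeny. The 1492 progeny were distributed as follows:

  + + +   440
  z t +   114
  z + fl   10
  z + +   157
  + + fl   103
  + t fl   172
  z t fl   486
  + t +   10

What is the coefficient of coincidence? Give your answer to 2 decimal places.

0.36

The two most frequent reciprocal classes, + + + and z t fl, are the parental types, so the F1 was + + + / z t fl.
The two rarest classes, + t + and z + fl, are the double crossovers. Comparing them with the parentals, only the t allele has switched, so t is the middle locus and the order is z – t – fl.
z–t: (329 + 20)/1492 = 0.2339; t–fl: (217 + 20)/1492 = 0.1588.
Expected DCO frequency = 0.2339 × 0.1588 ≈ 0.03714; observed = 20/1492 ≈ 0.01340.
Coefficient of coincidence = 0.01340/0.03714 ≈ 0.36.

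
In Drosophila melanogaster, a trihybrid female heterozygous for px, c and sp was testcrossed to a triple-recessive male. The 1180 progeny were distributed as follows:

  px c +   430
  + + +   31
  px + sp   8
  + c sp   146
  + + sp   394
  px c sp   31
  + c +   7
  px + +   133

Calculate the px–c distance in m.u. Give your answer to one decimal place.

The two most frequent reciprocal classes, px c + and + + sp, are the parental types, so the F1 was px c + / + + sp.
The two rarest classes, + c + and px + sp, are the double crossovers. Comparing them with the parentals, only the px allele has switched, so px is the middle locus and the order is sp – px – c.
Crossovers in the px–c interval produce the single-crossover classes px + + and + c sp (133 + 146 = 279) plus the double crossovers (15).
RF(px–c) = (279 + 15) / 1180 = 294/1180 = 0.2492 → 24.9 m.u.

24.9 m.u.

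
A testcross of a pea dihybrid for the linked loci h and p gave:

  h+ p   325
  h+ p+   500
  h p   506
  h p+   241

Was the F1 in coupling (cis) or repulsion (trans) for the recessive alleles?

The two most frequent classes are h+ p+ (500) and h p (506); these are the parental (non-recombinant) types.
So the F1 carried h+ p+ on one chromosome and h p on the other — the recessive alleles are on the same chromosome (cis / coupling).

cis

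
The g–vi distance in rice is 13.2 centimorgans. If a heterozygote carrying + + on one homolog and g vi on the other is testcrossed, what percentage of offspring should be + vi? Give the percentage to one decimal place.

6.6%

A map distance of 13.2 centimorgans corresponds to a recombination frequency of 0.132.
The F1 is + + / g vi, so + vi is a recombinant gamete class with expected frequency r/2 = 0.132/2 = 0.0660.
That is 0.0660 = 6.6% of the progeny.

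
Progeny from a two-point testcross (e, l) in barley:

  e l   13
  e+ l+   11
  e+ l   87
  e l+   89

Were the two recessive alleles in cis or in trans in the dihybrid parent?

The two most frequent classes are e+ l (87) and e l+ (89); these are the parental (non-recombinant) types.
So the F1 carried e+ l on one chromosome and e l+ on the other — the recessive alleles are on opposite chromosomes (trans / repulsion).

trans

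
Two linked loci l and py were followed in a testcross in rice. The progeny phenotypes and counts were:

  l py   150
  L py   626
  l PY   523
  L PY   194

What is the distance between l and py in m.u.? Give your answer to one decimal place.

23.0 m.u.

The two most frequent classes, L py (626) and l PY (523), are the parental types, so the F1 was L py / l PY.
The recombinant classes are L PY and l py: 194 + 150 = 344.
Recombination frequency = 344/1493 = 0.2304 ≈ 23.0%, i.e. 23.0 m.u.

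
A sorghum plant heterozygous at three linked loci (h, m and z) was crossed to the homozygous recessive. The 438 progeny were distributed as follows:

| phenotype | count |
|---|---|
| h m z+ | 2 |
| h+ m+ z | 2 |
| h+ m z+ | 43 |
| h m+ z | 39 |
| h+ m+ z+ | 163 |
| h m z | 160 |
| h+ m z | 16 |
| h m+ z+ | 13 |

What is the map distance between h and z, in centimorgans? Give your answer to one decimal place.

7.5 centimorgans

The two most frequent reciprocal classes, h+ m+ z+ and h m z, are the parental types, so the F1 was h+ m+ z+ / h m z.
The two rarest classes, h+ m+ z and h m z+, are the double crossovers. Comparing them with the parentals, only the z allele has switched, so z is the middle locus and the order is h – z – m.
Crossovers in the h–z interval produce the single-crossover classes h m+ z+ and h+ m z (13 + 16 = 29) plus the double crossovers (4).
RF(h–z) = (29 + 4) / 438 = 33/438 = 0.0753 → 7.5 centimorgans.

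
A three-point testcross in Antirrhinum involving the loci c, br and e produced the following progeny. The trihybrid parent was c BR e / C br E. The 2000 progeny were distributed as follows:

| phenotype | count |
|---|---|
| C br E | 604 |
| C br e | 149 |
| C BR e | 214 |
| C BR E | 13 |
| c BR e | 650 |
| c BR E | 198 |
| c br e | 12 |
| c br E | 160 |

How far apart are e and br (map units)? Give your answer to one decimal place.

18.6 map units

The two rarest classes, c br e and C BR E, are the double crossovers. Comparing them with the parentals, only the br allele has switched, so br is the middle locus and the order is e – br – c.
Crossovers in the e–br interval produce the single-crossover classes c BR E and C br e (198 + 149 = 347) plus the double crossovers (25).
RF(e–br) = (347 + 25) / 2000 = 372/2000 = 0.1860 → 18.6 map units.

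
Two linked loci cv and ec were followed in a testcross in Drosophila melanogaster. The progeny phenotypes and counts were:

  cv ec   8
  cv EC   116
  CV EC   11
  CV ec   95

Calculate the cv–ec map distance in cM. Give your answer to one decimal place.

The two most frequent classes, CV ec (95) and cv EC (116), are the parental types, so the F1 was CV ec / cv EC.
The recombinant classes are CV EC and cv ec: 11 + 8 = 19.
Recombination frequency = 19/230 = 0.0826 ≈ 8.3%, i.e. 8.3 cM.

8.3 cM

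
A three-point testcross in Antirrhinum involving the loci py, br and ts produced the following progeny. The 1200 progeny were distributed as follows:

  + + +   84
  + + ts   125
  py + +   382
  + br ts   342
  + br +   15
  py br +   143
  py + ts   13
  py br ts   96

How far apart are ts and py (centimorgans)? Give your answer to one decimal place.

17.3 centimorgans

The two most frequent reciprocal classes, py + + and + br ts, are the parental types, so the F1 was py + + / + br ts.
The two rarest classes, py + ts and + br +, are the double crossovers. Comparing them with the parentals, only the ts allele has switched, so ts is the middle locus and the order is br – ts – py.
Crossovers in the ts–py interval produce the single-crossover classes + + + and py br ts (84 + 96 = 180) plus the double crossovers (28).
RF(ts–py) = (180 + 28) / 1200 = 208/1200 = 0.1733 → 17.3 centimorgans.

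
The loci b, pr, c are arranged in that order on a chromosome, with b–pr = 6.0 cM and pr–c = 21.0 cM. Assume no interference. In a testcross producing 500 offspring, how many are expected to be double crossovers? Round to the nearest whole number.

Map distances give recombination frequencies of 0.060 and 0.210 for the two intervals.
With no interference, expected double-crossover frequency = 0.060 × 0.210 = 0.01260.
Expected number = 0.01260 × 500 = 6.30 ≈ 6.

6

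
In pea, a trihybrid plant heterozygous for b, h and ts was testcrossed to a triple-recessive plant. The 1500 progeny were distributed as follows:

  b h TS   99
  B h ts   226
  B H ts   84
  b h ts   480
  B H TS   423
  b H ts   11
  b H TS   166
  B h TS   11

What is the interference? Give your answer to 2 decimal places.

The two most frequent reciprocal classes, B H TS and b h ts, are the parental types, so the F1 was B H TS / b h ts.
The two rarest classes, B h TS and b H ts, are the double crossovers. Comparing them with the parentals, only the h allele has switched, so h is the middle locus and the order is ts – h – b.
ts–h: (183 + 22)/1500 = 0.1367; h–b: (392 + 22)/1500 = 0.2760.
Expected DCO frequency = 0.1367 × 0.2760 ≈ 0.03773; observed = 22/1500 ≈ 0.01467.
Coefficient of coincidence = 0.01467/0.03773 ≈ 0.39; interference = 1 − 0.39 = 0.61.

0.61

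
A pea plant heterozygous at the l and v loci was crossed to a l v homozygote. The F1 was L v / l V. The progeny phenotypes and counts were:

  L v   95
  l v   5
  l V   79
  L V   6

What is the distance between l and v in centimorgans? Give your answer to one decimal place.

The recombinant classes are L V and l v: 6 + 5 = 11.
Recombination frequency = 11/185 = 0.0595 ≈ 5.9%, i.e. 5.9 centimorgans.

5.9 centimorgans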